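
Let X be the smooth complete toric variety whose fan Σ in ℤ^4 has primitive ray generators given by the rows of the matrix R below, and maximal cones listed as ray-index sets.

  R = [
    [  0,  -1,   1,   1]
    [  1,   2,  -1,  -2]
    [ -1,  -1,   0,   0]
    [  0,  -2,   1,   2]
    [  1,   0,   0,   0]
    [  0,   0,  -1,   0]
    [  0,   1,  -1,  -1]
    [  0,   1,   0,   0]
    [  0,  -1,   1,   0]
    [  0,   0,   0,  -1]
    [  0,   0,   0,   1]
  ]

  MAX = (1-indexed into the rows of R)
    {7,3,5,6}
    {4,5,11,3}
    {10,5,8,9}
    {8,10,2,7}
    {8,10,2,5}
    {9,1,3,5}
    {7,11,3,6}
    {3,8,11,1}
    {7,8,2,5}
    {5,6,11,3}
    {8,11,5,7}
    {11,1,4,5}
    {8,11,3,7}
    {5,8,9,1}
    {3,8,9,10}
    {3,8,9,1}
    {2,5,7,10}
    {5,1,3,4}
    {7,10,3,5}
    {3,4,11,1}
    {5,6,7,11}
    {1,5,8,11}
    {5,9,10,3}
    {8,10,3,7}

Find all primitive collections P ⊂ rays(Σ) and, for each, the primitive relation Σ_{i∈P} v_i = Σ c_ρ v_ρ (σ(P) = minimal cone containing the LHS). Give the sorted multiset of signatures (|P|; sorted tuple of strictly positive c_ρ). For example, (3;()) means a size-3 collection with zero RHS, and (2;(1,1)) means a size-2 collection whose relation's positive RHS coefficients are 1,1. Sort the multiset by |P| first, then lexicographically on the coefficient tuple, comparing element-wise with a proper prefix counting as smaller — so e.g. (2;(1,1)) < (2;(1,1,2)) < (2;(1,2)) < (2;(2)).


Primitive collections (24):

  {1,7}:  v_{1} + v_{7} = 0  ⇒ sig = (2;())
  {10,11}:  v_{10} + v_{11} = 0  ⇒ sig = (2;())
  {1,10}:  v_{1} + v_{10} = v_{9}  ⇒ sig = (2;(1))
  {2,4}:  v_{2} + v_{4} = v_{5}  ⇒ sig = (2;(1))
  {7,9}:  v_{7} + v_{9} = v_{10}  ⇒ sig = (2;(1))
  {9,11}:  v_{9} + v_{11} = v_{1}  ⇒ sig = (2;(1))
  {2,3}:  v_{2} + v_{3} = v_{7} + v_{10}  ⇒ sig = (2;(1,1))
  {4,8}:  v_{4} + v_{8} = v_{1} + v_{11}  ⇒ sig = (2;(1,1))
  {6,8}:  v_{6} + v_{8} = v_{7} + v_{11}  ⇒ sig = (2;(1,1))
  {6,9}:  v_{6} + v_{9} = v_{3} + v_{5}  ⇒ sig = (2;(1,1))
  {1,2}:  v_{1} + v_{2} = v_{5} + v_{8} + v_{10}  ⇒ sig = (2;(1,1,1))
  {1,6}:  v_{1} + v_{6} = v_{3} + v_{5} + v_{11}  ⇒ sig = (2;(1,1,1))
  {2,11}:  v_{2} + v_{11} = v_{5} + v_{7} + v_{8}  ⇒ sig = (2;(1,1,1))
  {4,7}:  v_{4} + v_{7} = v_{3} + v_{5} + v_{11}  ⇒ sig = (2;(1,1,1))
  {4,10}:  v_{4} + v_{10} = v_{1} + v_{3} + v_{5}  ⇒ sig = (2;(1,1,1))
  {6,10}:  v_{6} + v_{10} = v_{3} + v_{5} + v_{7}  ⇒ sig = (2;(1,1,1))
  {2,9}:  v_{2} + v_{9} = v_{5} + v_{8} + 2·v_{10}  ⇒ sig = (2;(1,1,2))
  {4,9}:  v_{4} + v_{9} = 2·v_{1} + v_{3} + v_{5}  ⇒ sig = (2;(1,1,2))
  {2,6}:  v_{2} + v_{6} = v_{5} + 2·v_{7}  ⇒ sig = (2;(1,2))
  {4,6}:  v_{4} + v_{6} = 2·v_{3} + 2·v_{5} + 2·v_{11}  ⇒ sig = (2;(2,2,2))
  {3,5,8}:  v_{3} + v_{5} + v_{8} = 0  ⇒ sig = (3;())
  {1,3,5,11}:  v_{1} + v_{3} + v_{5} + v_{11} = v_{4}  ⇒ sig = (4;(1))
  {3,5,7,11}:  v_{3} + v_{5} + v_{7} + v_{11} = v_{6}  ⇒ sig = (4;(1))
  {5,7,8,10}:  v_{5} + v_{7} + v_{8} + v_{10} = v_{2}  ⇒ sig = (4;(1))

so the primitive-relation signature multiset is
    |P|=2: 20 collections, coeffs (), (), (1), (1), (1), (1), (1,1), (1,1), (1,1), (1,1), (1,1,1), (1,1,1), (1,1,1), (1,1,1), (1,1,1), (1,1,1), (1,1,2), (1,1,2), (1,2), (2,2,2)
    |P|=3: 1 collection, coeffs ()
    |P|=4: 3 collections, coeffs (1), (1), (1)


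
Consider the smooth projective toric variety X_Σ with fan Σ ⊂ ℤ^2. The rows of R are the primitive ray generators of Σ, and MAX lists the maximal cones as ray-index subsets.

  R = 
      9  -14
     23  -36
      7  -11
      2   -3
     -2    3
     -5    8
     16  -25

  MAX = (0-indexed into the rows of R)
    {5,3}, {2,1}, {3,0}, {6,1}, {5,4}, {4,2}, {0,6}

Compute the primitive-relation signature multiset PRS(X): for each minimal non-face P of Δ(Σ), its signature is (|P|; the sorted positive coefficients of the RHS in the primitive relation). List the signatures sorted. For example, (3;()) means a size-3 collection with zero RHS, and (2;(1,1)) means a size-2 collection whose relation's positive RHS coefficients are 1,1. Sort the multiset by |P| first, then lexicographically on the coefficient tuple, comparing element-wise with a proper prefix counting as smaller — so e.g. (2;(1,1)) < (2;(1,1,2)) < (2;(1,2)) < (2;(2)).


Δ(Σ) — 7 vertices, 14 min non-faces:

  P={3,4}:  v_{3} + v_{4} = 0  ⇒ sig = (2;())
  P={0,2}:  v_{0} + v_{2} = v_{6}  ⇒ sig = (2;(1))
  P={0,4}:  v_{0} + v_{4} = v_{2}  ⇒ sig = (2;(1))
  P={2,3}:  v_{2} + v_{3} = v_{0}  ⇒ sig = (2;(1))
  P={2,5}:  v_{2} + v_{5} = v_{3}  ⇒ sig = (2;(1))
  P={2,6}:  v_{2} + v_{6} = v_{1}  ⇒ sig = (2;(1))
  P={1,3}:  v_{1} + v_{3} = v_{0} + v_{6}  ⇒ sig = (2;(1,1))
  P={5,6}:  v_{5} + v_{6} = v_{0} + v_{3}  ⇒ sig = (2;(1,1))
  P={0,1}:  v_{0} + v_{1} = 2·v_{6}  ⇒ sig = (2;(2))
  P={0,5}:  v_{0} + v_{5} = 2·v_{3}  ⇒ sig = (2;(2))
  P={1,5}:  v_{1} + v_{5} = 2·v_{0}  ⇒ sig = (2;(2))
  P={3,6}:  v_{3} + v_{6} = 2·v_{0}  ⇒ sig = (2;(2))
  P={4,6}:  v_{4} + v_{6} = 2·v_{2}  ⇒ sig = (2;(2))
  P={1,4}:  v_{1} + v_{4} = 3·v_{2}  ⇒ sig = (2;(3))

so the primitive-relation signature multiset is
{ (2;()),  (2;(1)) ×5,  (2;(1,1)) ×2,  (2;(2)) ×5,  (2;(3)) }


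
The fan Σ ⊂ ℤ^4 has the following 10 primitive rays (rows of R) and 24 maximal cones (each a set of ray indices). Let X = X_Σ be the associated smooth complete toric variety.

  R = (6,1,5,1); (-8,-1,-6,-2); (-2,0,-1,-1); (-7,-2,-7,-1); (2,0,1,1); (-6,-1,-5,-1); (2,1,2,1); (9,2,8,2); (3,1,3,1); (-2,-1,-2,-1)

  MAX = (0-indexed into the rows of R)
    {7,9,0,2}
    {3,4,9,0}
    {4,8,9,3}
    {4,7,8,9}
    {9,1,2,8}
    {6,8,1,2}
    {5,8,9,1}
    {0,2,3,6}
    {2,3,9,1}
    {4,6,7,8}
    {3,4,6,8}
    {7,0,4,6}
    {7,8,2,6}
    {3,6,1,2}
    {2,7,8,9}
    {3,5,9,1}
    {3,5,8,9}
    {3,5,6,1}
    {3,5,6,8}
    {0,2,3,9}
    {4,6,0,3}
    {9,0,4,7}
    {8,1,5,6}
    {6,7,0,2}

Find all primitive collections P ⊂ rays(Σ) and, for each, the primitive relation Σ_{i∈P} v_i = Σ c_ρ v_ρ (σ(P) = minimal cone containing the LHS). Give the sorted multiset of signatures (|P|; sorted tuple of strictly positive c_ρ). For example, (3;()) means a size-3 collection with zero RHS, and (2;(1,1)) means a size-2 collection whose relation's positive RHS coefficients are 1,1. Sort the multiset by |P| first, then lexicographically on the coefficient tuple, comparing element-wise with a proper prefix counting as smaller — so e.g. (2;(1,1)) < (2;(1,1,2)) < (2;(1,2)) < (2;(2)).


|primitive collections| = 13. Relations:

  P={0,5}:  v_{0} + v_{5} = 0  →  sig = (2;())
  P={2,4}:  v_{2} + v_{4} = 0  →  sig = (2;())
  P={6,9}:  v_{6} + v_{9} = 0  →  sig = (2;())
  P={0,1}:  v_{0} + v_{1} = v_{2}  →  sig = (2;(1))
  P={0,8}:  v_{0} + v_{8} = v_{7}  →  sig = (2;(1))
  P={1,4}:  v_{1} + v_{4} = v_{5}  →  sig = (2;(1))
  P={2,5}:  v_{2} + v_{5} = v_{1}  →  sig = (2;(1))
  P={3,7}:  v_{3} + v_{7} = v_{4}  →  sig = (2;(1))
  P={5,7}:  v_{5} + v_{7} = v_{8}  →  sig = (2;(1))
  P={1,7}:  v_{1} + v_{7} = v_{2} + v_{8}  →  sig = (2;(1,1))
  P={4,5}:  v_{4} + v_{5} = v_{3} + v_{8}  →  sig = (2;(1,1))
  P={2,3,8}:  v_{2} + v_{3} + v_{8} = v_{5}  →  sig = (3;(1))
  P={1,3,8}:  v_{1} + v_{3} + v_{8} = 2·v_{5}  →  sig = (3;(2))

Hence PRS(X_Σ) =
    (2;())
    (2;())
    (2;())
    (2;(1))
    (2;(1))
    (2;(1))
    (2;(1))
    (2;(1))
    (2;(1))
    (2;(1,1))
    (2;(1,1))
    (3;(1))
    (3;(2))


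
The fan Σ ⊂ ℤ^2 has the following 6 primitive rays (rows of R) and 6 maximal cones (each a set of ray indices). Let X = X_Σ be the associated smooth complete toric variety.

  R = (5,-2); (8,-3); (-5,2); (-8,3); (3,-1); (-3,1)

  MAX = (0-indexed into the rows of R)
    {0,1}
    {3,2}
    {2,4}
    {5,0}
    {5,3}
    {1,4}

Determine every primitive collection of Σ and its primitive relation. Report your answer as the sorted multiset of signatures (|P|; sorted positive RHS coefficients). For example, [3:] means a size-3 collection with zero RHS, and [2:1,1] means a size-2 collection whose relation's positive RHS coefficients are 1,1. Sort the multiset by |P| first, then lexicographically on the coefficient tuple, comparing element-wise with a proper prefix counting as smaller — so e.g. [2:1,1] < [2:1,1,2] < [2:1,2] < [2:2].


Minimal non-faces — 9 found among 6 rays, 6 max cones:

  • {0,2}:  v_{0} + v_{2} = 0  →  sig = [2:]
  • {1,3}:  v_{1} + v_{3} = 0  →  sig = [2:]
  • {4,5}:  v_{4} + v_{5} = 0  →  sig = [2:]
  • {0,3}:  v_{0} + v_{3} = v_{5}  →  sig = [2:1]
  • {0,4}:  v_{0} + v_{4} = v_{1}  →  sig = [2:1]
  • {1,2}:  v_{1} + v_{2} = v_{4}  →  sig = [2:1]
  • {1,5}:  v_{1} + v_{5} = v_{0}  →  sig = [2:1]
  • {2,5}:  v_{2} + v_{5} = v_{3}  →  sig = [2:1]
  • {3,4}:  v_{3} + v_{4} = v_{2}  →  sig = [2:1]

Sorted signature multiset PRS(X):
    |P|=2: 9 collections, coeffs (), (), (), (1), (1), (1), (1), (1), (1)


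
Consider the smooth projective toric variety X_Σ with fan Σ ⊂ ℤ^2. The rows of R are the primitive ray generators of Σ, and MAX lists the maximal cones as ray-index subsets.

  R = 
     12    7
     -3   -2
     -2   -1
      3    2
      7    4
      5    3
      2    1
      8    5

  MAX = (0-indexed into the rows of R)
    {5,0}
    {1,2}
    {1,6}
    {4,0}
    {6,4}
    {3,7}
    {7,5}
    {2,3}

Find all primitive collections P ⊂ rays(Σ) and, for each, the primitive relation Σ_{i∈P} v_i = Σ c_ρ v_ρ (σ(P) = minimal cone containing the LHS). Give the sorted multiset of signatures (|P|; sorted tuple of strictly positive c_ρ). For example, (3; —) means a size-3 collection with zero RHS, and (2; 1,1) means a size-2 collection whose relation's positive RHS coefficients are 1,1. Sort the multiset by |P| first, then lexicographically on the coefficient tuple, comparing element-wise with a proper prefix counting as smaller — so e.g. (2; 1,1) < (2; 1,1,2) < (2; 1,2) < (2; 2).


Minimal non-faces — 20 found among 8 rays, 8 max cones:

  • {1,3}:  v_{1} + v_{3} = 0 — sig = (2; —)
  • {2,6}:  v_{2} + v_{6} = 0 — sig = (2; —)
  • {1,5}:  v_{1} + v_{5} = v_{6} — sig = (2; 1)
  • {1,7}:  v_{1} + v_{7} = v_{5} — sig = (2; 1)
  • {2,4}:  v_{2} + v_{4} = v_{5} — sig = (2; 1)
  • {2,5}:  v_{2} + v_{5} = v_{3} — sig = (2; 1)
  • {3,5}:  v_{3} + v_{5} = v_{7} — sig = (2; 1)
  • {3,6}:  v_{3} + v_{6} = v_{5} — sig = (2; 1)
  • {4,5}:  v_{4} + v_{5} = v_{0} — sig = (2; 1)
  • {5,6}:  v_{5} + v_{6} = v_{4} — sig = (2; 1)
  • {0,1}:  v_{0} + v_{1} = v_{4} + v_{6} — sig = (2; 1,1)
  • {0,2}:  v_{0} + v_{2} = 2·v_{5} — sig = (2; 2)
  • {0,6}:  v_{0} + v_{6} = 2·v_{4} — sig = (2; 2)
  • {1,4}:  v_{1} + v_{4} = 2·v_{6} — sig = (2; 2)
  • {2,7}:  v_{2} + v_{7} = 2·v_{3} — sig = (2; 2)
  • {3,4}:  v_{3} + v_{4} = 2·v_{5} — sig = (2; 2)
  • {6,7}:  v_{6} + v_{7} = 2·v_{5} — sig = (2; 2)
  • {0,3}:  v_{0} + v_{3} = 3·v_{5} — sig = (2; 3)
  • {4,7}:  v_{4} + v_{7} = 3·v_{5} — sig = (2; 3)
  • {0,7}:  v_{0} + v_{7} = 4·v_{5} — sig = (2; 4)

Signatures (|P|; sorted positive RHS coefficients), sorted:
    |P|=2: 20 collections, coeffs (), (), (1), (1), (1), (1), (1), (1), (1), (1), (1,1), (2), (2), (2), (2), (2), (2), (3), (3), (4)


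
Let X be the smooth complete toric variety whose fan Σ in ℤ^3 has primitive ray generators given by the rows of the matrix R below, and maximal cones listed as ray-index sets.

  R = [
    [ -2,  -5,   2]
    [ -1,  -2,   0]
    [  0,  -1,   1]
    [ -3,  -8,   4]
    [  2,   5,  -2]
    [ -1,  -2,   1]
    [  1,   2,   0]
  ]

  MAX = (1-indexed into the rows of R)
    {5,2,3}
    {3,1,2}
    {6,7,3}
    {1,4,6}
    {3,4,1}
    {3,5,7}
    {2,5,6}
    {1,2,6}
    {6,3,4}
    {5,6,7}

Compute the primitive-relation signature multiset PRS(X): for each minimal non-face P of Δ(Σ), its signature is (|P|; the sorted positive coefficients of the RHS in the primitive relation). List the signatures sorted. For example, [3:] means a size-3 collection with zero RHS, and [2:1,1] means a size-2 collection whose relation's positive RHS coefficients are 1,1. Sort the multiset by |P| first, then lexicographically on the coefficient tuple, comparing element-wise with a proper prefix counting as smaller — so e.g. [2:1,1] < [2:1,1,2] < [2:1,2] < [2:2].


Primitive collections (9):

  {1,5}:  v_{1} + v_{5} = 0 ; sig = [2:]
  {2,7}:  v_{2} + v_{7} = 0 ; sig = [2:]
  {1,7}:  v_{1} + v_{7} = v_{3} + v_{6} ; sig = [2:1,1]
  {4,5}:  v_{4} + v_{5} = v_{3} + v_{6} ; sig = [2:1,1]
  {2,4}:  v_{2} + v_{4} = 2·v_{1} ; sig = [2:2]
  {4,7}:  v_{4} + v_{7} = 2·v_{3} + 2·v_{6} ; sig = [2:2,2]
  {1,3,6}:  v_{1} + v_{3} + v_{6} = v_{4} ; sig = [3:1]
  {2,3,6}:  v_{2} + v_{3} + v_{6} = v_{1} ; sig = [3:1]
  {3,5,6}:  v_{3} + v_{5} + v_{6} = v_{7} ; sig = [3:1]

so the primitive-relation signature multiset is
{ [2:] ×2,  [2:1,1] ×2,  [2:2],  [2:2,2],  [3:1] ×3 }


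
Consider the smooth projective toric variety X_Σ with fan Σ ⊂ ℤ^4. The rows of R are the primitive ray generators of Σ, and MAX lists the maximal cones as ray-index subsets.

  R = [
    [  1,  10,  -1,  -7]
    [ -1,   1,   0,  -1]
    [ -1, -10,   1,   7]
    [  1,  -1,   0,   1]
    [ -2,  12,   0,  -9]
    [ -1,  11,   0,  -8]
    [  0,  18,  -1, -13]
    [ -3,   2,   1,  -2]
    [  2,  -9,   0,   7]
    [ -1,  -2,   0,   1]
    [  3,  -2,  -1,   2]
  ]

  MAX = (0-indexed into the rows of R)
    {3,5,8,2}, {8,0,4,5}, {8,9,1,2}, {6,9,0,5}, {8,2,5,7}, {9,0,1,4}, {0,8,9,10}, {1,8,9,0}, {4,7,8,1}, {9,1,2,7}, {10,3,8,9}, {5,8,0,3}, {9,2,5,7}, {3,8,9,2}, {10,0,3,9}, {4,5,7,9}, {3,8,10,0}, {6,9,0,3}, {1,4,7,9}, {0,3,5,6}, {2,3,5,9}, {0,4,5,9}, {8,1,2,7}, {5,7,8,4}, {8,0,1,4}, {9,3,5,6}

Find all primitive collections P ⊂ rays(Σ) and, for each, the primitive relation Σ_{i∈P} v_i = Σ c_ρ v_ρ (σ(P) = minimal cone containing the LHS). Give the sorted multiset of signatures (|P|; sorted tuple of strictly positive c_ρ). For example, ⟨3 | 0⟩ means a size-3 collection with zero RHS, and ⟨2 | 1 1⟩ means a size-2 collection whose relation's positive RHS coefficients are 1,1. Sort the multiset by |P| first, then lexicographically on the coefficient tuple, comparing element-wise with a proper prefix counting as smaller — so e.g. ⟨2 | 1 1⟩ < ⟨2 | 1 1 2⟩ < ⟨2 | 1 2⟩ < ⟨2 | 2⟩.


23 collections generate NE(X_Σ); each relation:

  • {0,2}:  v_{0} + v_{2} = 0  so sig = ⟨2 | 0⟩
  • {1,3}:  v_{1} + v_{3} = 0  so sig = ⟨2 | 0⟩
  • {7,10}:  v_{7} + v_{10} = 0  so sig = ⟨2 | 0⟩
  • {0,7}:  v_{0} + v_{7} = v_{4}  so sig = ⟨2 | 1⟩
  • {1,5}:  v_{1} + v_{5} = v_{4}  so sig = ⟨2 | 1⟩
  • {2,4}:  v_{2} + v_{4} = v_{7}  so sig = ⟨2 | 1⟩
  • {3,4}:  v_{3} + v_{4} = v_{5}  so sig = ⟨2 | 1⟩
  • {4,10}:  v_{4} + v_{10} = v_{0}  so sig = ⟨2 | 1⟩
  • {3,7}:  v_{3} + v_{7} = v_{2} + v_{5}  so sig = ⟨2 | 1 1⟩
  • {5,10}:  v_{5} + v_{10} = v_{0} + v_{3}  so sig = ⟨2 | 1 1⟩
  • {6,8}:  v_{6} + v_{8} = v_{0} + v_{3}  so sig = ⟨2 | 1 1⟩
  • {1,6}:  v_{1} + v_{6} = v_{0} + v_{5} + v_{9}  so sig = ⟨2 | 1 1 1⟩
  • {1,10}:  v_{1} + v_{10} = v_{0} + v_{8} + v_{9}  so sig = ⟨2 | 1 1 1⟩
  • {2,6}:  v_{2} + v_{6} = v_{3} + v_{5} + v_{9}  so sig = ⟨2 | 1 1 1⟩
  • {2,10}:  v_{2} + v_{10} = v_{3} + v_{8} + v_{9}  so sig = ⟨2 | 1 1 1⟩
  • {4,6}:  v_{4} + v_{6} = v_{0} + 2·v_{5} + v_{9}  so sig = ⟨2 | 1 1 2⟩
  • {6,7}:  v_{6} + v_{7} = 2·v_{5} + v_{9}  so sig = ⟨2 | 1 2⟩
  • {6,10}:  v_{6} + v_{10} = 2·v_{0} + 2·v_{3} + v_{9}  so sig = ⟨2 | 1 2 2⟩
  • {5,8,9}:  v_{5} + v_{8} + v_{9} = 0  so sig = ⟨3 | 0⟩
  • {4,8,9}:  v_{4} + v_{8} + v_{9} = v_{1}  so sig = ⟨3 | 1⟩
  • {7,8,9}:  v_{7} + v_{8} + v_{9} = v_{1} + v_{2}  so sig = ⟨3 | 1 1⟩
  • {0,3,5,9}:  v_{0} + v_{3} + v_{5} + v_{9} = v_{6}  so sig = ⟨4 | 1⟩
  • {0,3,8,9}:  v_{0} + v_{3} + v_{8} + v_{9} = v_{10}  so sig = ⟨4 | 1⟩

Signatures (|P|; sorted positive RHS coefficients), sorted:
    |P|=2: 18 collections, coeffs (), (), (), (1), (1), (1), (1), (1), (1,1), (1,1), (1,1), (1,1,1), (1,1,1), (1,1,1), (1,1,1), (1,1,2), (1,2), (1,2,2)
    |P|=3: 3 collections, coeffs (), (1), (1,1)
    |P|=4: 2 collections, coeffs (1), (1)


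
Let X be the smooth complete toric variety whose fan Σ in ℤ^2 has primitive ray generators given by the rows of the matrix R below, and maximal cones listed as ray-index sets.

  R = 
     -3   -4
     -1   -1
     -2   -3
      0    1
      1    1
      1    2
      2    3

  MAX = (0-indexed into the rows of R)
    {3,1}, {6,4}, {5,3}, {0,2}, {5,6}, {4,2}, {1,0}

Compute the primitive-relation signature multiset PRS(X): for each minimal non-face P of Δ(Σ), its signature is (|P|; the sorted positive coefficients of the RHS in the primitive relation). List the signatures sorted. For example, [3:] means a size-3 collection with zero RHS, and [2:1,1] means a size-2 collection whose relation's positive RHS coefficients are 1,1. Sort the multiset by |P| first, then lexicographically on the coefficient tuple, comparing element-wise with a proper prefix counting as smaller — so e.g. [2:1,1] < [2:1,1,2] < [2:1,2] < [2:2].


Σ has 14 primitive collections:

  P = {1,4}:  v_{1} + v_{4} = 0  →  sig = [2:]
  P = {2,6}:  v_{2} + v_{6} = 0  →  sig = [2:]
  P = {0,4}:  v_{0} + v_{4} = v_{2}  →  sig = [2:1]
  P = {0,6}:  v_{0} + v_{6} = v_{1}  →  sig = [2:1]
  P = {1,2}:  v_{1} + v_{2} = v_{0}  →  sig = [2:1]
  P = {1,5}:  v_{1} + v_{5} = v_{3}  →  sig = [2:1]
  P = {1,6}:  v_{1} + v_{6} = v_{5}  →  sig = [2:1]
  P = {2,5}:  v_{2} + v_{5} = v_{1}  →  sig = [2:1]
  P = {3,4}:  v_{3} + v_{4} = v_{5}  →  sig = [2:1]
  P = {4,5}:  v_{4} + v_{5} = v_{6}  →  sig = [2:1]
  P = {0,5}:  v_{0} + v_{5} = 2·v_{1}  →  sig = [2:2]
  P = {2,3}:  v_{2} + v_{3} = 2·v_{1}  →  sig = [2:2]
  P = {3,6}:  v_{3} + v_{6} = 2·v_{5}  →  sig = [2:2]
  P = {0,3}:  v_{0} + v_{3} = 3·v_{1}  →  sig = [2:3]

Sorted signature multiset PRS(X):
[[2:], [2:], [2:1], [2:1], [2:1], [2:1], [2:1], [2:1], [2:1], [2:1], [2:2], [2:2], [2:2], [2:3]]


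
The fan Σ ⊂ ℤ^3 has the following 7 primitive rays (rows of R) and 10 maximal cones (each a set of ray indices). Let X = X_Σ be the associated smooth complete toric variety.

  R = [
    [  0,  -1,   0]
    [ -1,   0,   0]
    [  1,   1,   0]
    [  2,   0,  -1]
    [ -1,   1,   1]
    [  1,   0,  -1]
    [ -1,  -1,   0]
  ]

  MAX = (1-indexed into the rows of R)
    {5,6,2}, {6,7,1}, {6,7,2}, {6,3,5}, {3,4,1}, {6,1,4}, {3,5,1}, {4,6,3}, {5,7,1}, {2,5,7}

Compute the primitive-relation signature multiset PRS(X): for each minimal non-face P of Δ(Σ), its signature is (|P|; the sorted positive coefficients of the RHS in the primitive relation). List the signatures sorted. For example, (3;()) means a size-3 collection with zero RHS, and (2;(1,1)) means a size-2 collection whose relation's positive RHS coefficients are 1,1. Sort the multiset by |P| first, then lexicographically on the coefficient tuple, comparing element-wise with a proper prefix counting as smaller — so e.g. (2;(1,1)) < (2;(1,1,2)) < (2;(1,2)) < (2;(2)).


9 minimal non-faces of Δ(Σ) (on 7 rays):

  • {3,7}:  v_{3} + v_{7} = 0  ⇒ sig = (2;())
  • {1,2}:  v_{1} + v_{2} = v_{7}  ⇒ sig = (2;(1))
  • {2,4}:  v_{2} + v_{4} = v_{6}  ⇒ sig = (2;(1))
  • {4,5}:  v_{4} + v_{5} = v_{3}  ⇒ sig = (2;(1))
  • {2,3}:  v_{2} + v_{3} = v_{5} + v_{6}  ⇒ sig = (2;(1,1))
  • {4,7}:  v_{4} + v_{7} = v_{1} + v_{6}  ⇒ sig = (2;(1,1))
  • {1,5,6}:  v_{1} + v_{5} + v_{6} = 0  ⇒ sig = (3;())
  • {1,3,6}:  v_{1} + v_{3} + v_{6} = v_{4}  ⇒ sig = (3;(1))
  • {5,6,7}:  v_{5} + v_{6} + v_{7} = v_{2}  ⇒ sig = (3;(1))

Hence PRS(X_Σ) =
    (2;())
    (2;(1))
    (2;(1))
    (2;(1))
    (2;(1,1))
    (2;(1,1))
    (3;())
    (3;(1))
    (3;(1))


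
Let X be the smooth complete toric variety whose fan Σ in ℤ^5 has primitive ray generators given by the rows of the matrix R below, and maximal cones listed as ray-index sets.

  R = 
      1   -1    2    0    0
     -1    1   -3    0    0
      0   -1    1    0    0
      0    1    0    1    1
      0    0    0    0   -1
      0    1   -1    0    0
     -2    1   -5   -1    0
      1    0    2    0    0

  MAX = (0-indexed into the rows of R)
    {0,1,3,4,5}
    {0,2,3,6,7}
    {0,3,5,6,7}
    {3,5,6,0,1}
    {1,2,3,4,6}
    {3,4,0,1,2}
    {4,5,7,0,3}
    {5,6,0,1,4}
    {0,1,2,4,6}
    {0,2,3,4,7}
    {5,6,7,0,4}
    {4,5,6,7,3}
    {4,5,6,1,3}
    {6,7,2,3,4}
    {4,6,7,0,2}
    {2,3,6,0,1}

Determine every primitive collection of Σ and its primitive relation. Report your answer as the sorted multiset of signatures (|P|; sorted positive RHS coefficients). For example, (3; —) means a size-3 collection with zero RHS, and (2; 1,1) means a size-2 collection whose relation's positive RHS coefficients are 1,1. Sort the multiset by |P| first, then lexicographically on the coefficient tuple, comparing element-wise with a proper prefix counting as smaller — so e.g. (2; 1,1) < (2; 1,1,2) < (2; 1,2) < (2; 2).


Σ has 3 primitive collections:

  P={2,5}:  v_{2} + v_{5} = 0  →  sig = (2; —)
  P={1,7}:  v_{1} + v_{7} = v_{5}  →  sig = (2; 1)
  P={0,3,4,6}:  v_{0} + v_{3} + v_{4} + v_{6} = v_{1}  →  sig = (4; 1)

Hence PRS(X_Σ) =
{ (2; —),  (2; 1),  (4; 1) }


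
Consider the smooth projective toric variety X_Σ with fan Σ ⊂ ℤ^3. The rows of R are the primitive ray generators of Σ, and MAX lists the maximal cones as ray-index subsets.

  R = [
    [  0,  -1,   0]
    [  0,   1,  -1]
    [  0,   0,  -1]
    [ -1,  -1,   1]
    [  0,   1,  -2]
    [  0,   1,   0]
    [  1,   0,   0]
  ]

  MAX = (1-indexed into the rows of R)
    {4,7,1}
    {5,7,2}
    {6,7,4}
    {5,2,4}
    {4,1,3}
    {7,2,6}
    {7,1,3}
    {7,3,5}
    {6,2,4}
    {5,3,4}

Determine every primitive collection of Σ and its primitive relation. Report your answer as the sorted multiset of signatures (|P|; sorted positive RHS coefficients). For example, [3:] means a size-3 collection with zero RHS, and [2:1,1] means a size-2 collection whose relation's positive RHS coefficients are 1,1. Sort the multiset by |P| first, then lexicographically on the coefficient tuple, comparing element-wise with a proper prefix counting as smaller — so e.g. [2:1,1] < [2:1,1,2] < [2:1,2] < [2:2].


9 minimal non-faces of Δ(Σ) (on 7 rays):

  {1,6}:  v_{1} + v_{6} = 0  so sig = [2:]
  {1,2}:  v_{1} + v_{2} = v_{3}  so sig = [2:1]
  {2,3}:  v_{2} + v_{3} = v_{5}  so sig = [2:1]
  {3,6}:  v_{3} + v_{6} = v_{2}  so sig = [2:1]
  {1,5}:  v_{1} + v_{5} = 2·v_{3}  so sig = [2:2]
  {5,6}:  v_{5} + v_{6} = 2·v_{2}  so sig = [2:2]
  {2,4,7}:  v_{2} + v_{4} + v_{7} = 0  so sig = [3:]
  {3,4,7}:  v_{3} + v_{4} + v_{7} = v_{1}  so sig = [3:1]
  {4,5,7}:  v_{4} + v_{5} + v_{7} = v_{3}  so sig = [3:1]

so the primitive-relation signature multiset is
    |P|=2: 6 collections, coeffs (), (1), (1), (1), (2), (2)
    |P|=3: 3 collections, coeffs (), (1), (1)


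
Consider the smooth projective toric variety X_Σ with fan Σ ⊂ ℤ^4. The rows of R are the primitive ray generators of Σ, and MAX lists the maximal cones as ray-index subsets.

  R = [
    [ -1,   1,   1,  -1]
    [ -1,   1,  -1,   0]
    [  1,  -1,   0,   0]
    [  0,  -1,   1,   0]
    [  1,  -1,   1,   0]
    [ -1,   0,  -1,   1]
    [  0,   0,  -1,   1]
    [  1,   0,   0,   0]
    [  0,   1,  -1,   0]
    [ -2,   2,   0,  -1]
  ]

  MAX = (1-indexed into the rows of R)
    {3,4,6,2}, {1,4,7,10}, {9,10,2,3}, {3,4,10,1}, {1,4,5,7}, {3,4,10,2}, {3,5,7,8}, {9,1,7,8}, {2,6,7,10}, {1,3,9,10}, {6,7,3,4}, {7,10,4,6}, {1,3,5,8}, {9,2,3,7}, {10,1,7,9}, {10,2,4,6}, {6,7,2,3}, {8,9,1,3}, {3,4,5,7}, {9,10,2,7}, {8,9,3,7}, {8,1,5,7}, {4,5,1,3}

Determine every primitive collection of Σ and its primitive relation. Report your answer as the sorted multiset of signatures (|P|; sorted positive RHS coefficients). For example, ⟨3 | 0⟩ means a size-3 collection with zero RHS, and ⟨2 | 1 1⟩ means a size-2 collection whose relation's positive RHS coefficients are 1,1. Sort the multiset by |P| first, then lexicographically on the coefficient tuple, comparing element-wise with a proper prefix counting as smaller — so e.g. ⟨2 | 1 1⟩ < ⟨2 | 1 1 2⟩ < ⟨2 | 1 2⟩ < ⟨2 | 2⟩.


Δ(Σ) — 10 vertices, 16 min non-faces:

  {2,5}:  v_{2} + v_{5} = 0 — sig = ⟨2 | 0⟩
  {4,9}:  v_{4} + v_{9} = 0 — sig = ⟨2 | 0⟩
  {1,2}:  v_{1} + v_{2} = v_{10} — sig = ⟨2 | 1⟩
  {2,8}:  v_{2} + v_{8} = v_{9} — sig = ⟨2 | 1⟩
  {4,8}:  v_{4} + v_{8} = v_{5} — sig = ⟨2 | 1⟩
  {5,9}:  v_{5} + v_{9} = v_{8} — sig = ⟨2 | 1⟩
  {5,10}:  v_{5} + v_{10} = v_{1} — sig = ⟨2 | 1⟩
  {6,8}:  v_{6} + v_{8} = v_{7} — sig = ⟨2 | 1⟩
  {5,6}:  v_{5} + v_{6} = v_{4} + v_{7} — sig = ⟨2 | 1 1⟩
  {6,9}:  v_{6} + v_{9} = v_{2} + v_{7} — sig = ⟨2 | 1 1⟩
  {8,10}:  v_{8} + v_{10} = v_{1} + v_{9} — sig = ⟨2 | 1 1⟩
  {1,6}:  v_{1} + v_{6} = v_{4} + v_{7} + v_{10} — sig = ⟨2 | 1 1 1⟩
  {1,3,7}:  v_{1} + v_{3} + v_{7} = 0 — sig = ⟨3 | 0⟩
  {2,4,7}:  v_{2} + v_{4} + v_{7} = v_{6} — sig = ⟨3 | 1⟩
  {3,7,10}:  v_{3} + v_{7} + v_{10} = v_{2} — sig = ⟨3 | 1⟩
  {3,6,10}:  v_{3} + v_{6} + v_{10} = 2·v_{2} + v_{4} — sig = ⟨3 | 1 2⟩

Sorted signature multiset PRS(X):
    |P|=2: 12 collections, coeffs (), (), (1), (1), (1), (1), (1), (1), (1,1), (1,1), (1,1), (1,1,1)
    |P|=3: 4 collections, coeffs (), (1), (1), (1,2)


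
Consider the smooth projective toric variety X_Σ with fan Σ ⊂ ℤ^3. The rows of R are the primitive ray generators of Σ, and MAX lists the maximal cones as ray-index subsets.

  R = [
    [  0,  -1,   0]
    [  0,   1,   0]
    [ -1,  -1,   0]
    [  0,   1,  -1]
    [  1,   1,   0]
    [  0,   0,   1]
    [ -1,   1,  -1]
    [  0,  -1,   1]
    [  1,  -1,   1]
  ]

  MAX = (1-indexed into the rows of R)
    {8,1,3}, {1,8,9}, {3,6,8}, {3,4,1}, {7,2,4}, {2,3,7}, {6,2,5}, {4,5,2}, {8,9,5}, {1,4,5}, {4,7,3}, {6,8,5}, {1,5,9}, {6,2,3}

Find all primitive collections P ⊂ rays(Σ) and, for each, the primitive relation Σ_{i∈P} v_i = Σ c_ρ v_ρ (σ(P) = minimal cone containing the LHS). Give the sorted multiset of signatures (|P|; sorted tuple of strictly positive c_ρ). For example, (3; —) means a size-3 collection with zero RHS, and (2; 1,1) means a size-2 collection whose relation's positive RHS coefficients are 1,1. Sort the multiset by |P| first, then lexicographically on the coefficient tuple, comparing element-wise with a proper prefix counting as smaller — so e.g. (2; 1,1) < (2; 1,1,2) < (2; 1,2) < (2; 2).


Minimal non-faces — 17 found among 9 rays, 14 max cones:

  P={1,2}:  v_{1} + v_{2} = 0  ⟹  sig = (2; —)
  P={3,5}:  v_{3} + v_{5} = 0  ⟹  sig = (2; —)
  P={4,8}:  v_{4} + v_{8} = 0  ⟹  sig = (2; —)
  P={7,9}:  v_{7} + v_{9} = 0  ⟹  sig = (2; —)
  P={1,6}:  v_{1} + v_{6} = v_{8}  ⟹  sig = (2; 1)
  P={2,8}:  v_{2} + v_{8} = v_{6}  ⟹  sig = (2; 1)
  P={4,6}:  v_{4} + v_{6} = v_{2}  ⟹  sig = (2; 1)
  P={1,7}:  v_{1} + v_{7} = v_{3} + v_{4}  ⟹  sig = (2; 1,1)
  P={2,9}:  v_{2} + v_{9} = v_{5} + v_{8}  ⟹  sig = (2; 1,1)
  P={3,9}:  v_{3} + v_{9} = v_{1} + v_{8}  ⟹  sig = (2; 1,1)
  P={4,9}:  v_{4} + v_{9} = v_{1} + v_{5}  ⟹  sig = (2; 1,1)
  P={5,7}:  v_{5} + v_{7} = v_{2} + v_{4}  ⟹  sig = (2; 1,1)
  P={7,8}:  v_{7} + v_{8} = v_{2} + v_{3}  ⟹  sig = (2; 1,1)
  P={6,7}:  v_{6} + v_{7} = 2·v_{2} + v_{3}  ⟹  sig = (2; 1,2)
  P={6,9}:  v_{6} + v_{9} = v_{5} + 2·v_{8}  ⟹  sig = (2; 1,2)
  P={1,5,8}:  v_{1} + v_{5} + v_{8} = v_{9}  ⟹  sig = (3; 1)
  P={2,3,4}:  v_{2} + v_{3} + v_{4} = v_{7}  ⟹  sig = (3; 1)

Hence PRS(X_Σ) =
    |P|=2: 15 collections, coeffs (), (), (), (), (1), (1), (1), (1,1), (1,1), (1,1), (1,1), (1,1), (1,1), (1,2), (1,2)
    |P|=3: 2 collections, coeffs (1), (1)


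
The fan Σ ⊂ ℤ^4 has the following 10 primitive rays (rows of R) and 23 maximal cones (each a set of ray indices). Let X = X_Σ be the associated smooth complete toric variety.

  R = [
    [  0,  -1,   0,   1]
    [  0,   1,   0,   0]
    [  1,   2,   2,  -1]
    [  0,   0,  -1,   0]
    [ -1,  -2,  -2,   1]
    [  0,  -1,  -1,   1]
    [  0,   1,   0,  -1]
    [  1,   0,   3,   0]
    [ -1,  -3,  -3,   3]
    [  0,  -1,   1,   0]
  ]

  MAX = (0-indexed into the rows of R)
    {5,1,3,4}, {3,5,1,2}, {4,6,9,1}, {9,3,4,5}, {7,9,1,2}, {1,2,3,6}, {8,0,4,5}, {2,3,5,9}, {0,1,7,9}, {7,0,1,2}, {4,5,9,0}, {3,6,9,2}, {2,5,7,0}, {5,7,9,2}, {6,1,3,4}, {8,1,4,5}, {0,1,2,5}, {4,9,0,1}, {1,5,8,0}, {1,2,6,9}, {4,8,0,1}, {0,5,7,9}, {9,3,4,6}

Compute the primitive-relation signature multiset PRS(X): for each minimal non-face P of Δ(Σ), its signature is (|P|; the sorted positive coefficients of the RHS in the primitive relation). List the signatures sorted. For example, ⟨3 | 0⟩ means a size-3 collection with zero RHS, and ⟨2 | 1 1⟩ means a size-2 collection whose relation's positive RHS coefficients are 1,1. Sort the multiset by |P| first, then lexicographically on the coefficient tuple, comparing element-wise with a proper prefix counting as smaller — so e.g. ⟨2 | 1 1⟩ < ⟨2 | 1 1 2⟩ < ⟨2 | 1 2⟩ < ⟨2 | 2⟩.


|primitive collections| = 17. Relations:

  {0,6}:  v_{0} + v_{6} = 0  →  sig = ⟨2 | 0⟩
  {2,4}:  v_{2} + v_{4} = 0  →  sig = ⟨2 | 0⟩
  {0,3}:  v_{0} + v_{3} = v_{5}  →  sig = ⟨2 | 1⟩
  {5,6}:  v_{5} + v_{6} = v_{3}  →  sig = ⟨2 | 1⟩
  {4,7}:  v_{4} + v_{7} = v_{0} + v_{9}  →  sig = ⟨2 | 1 1⟩
  {6,7}:  v_{6} + v_{7} = v_{2} + v_{9}  →  sig = ⟨2 | 1 1⟩
  {2,8}:  v_{2} + v_{8} = v_{0} + v_{1} + v_{5}  →  sig = ⟨2 | 1 1 1⟩
  {3,7}:  v_{3} + v_{7} = v_{2} + v_{5} + v_{9}  →  sig = ⟨2 | 1 1 1⟩
  {6,8}:  v_{6} + v_{8} = v_{1} + v_{4} + v_{5}  →  sig = ⟨2 | 1 1 1⟩
  {3,8}:  v_{3} + v_{8} = v_{1} + v_{4} + 2·v_{5}  →  sig = ⟨2 | 1 1 2⟩
  {8,9}:  v_{8} + v_{9} = 2·v_{0} + v_{4}  →  sig = ⟨2 | 1 2⟩
  {7,8}:  v_{7} + v_{8} = 3·v_{0}  →  sig = ⟨2 | 3⟩
  {1,3,9}:  v_{1} + v_{3} + v_{9} = 0  →  sig = ⟨3 | 0⟩
  {0,2,9}:  v_{0} + v_{2} + v_{9} = v_{7}  →  sig = ⟨3 | 1⟩
  {1,5,9}:  v_{1} + v_{5} + v_{9} = v_{0}  →  sig = ⟨3 | 1⟩
  {1,5,7}:  v_{1} + v_{5} + v_{7} = 2·v_{0} + v_{2}  →  sig = ⟨3 | 1 2⟩
  {0,1,4,5}:  v_{0} + v_{1} + v_{4} + v_{5} = v_{8}  →  sig = ⟨4 | 1⟩

Sorted signature multiset PRS(X):
{ ⟨2 | 0⟩ ×2,  ⟨2 | 1⟩ ×2,  ⟨2 | 1 1⟩ ×2,  ⟨2 | 1 1 1⟩ ×3,  ⟨2 | 1 1 2⟩,  ⟨2 | 1 2⟩,  ⟨2 | 3⟩,  ⟨3 | 0⟩,  ⟨3 | 1⟩ ×2,  ⟨3 | 1 2⟩,  ⟨4 | 1⟩ }


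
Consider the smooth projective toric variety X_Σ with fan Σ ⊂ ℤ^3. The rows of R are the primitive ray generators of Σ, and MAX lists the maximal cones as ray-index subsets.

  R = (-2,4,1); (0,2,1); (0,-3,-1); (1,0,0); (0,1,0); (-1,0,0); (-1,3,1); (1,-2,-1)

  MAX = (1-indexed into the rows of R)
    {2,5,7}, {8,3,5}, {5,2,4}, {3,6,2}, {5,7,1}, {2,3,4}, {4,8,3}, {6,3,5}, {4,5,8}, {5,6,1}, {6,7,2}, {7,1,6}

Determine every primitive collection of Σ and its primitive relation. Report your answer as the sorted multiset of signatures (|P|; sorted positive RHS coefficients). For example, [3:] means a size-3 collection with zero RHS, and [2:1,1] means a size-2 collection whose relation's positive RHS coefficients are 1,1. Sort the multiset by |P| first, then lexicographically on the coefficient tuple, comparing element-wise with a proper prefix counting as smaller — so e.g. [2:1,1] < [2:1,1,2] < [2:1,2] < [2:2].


Minimal non-faces — 14 found among 8 rays, 12 max cones:

  P = {4,6}:  v_{4} + v_{6} = 0  ⇒ sig = [2:]
  P = {2,8}:  v_{2} + v_{8} = v_{4}  ⇒ sig = [2:1]
  P = {3,7}:  v_{3} + v_{7} = v_{6}  ⇒ sig = [2:1]
  P = {7,8}:  v_{7} + v_{8} = v_{5}  ⇒ sig = [2:1]
  P = {1,4}:  v_{1} + v_{4} = v_{5} + v_{7}  ⇒ sig = [2:1,1]
  P = {4,7}:  v_{4} + v_{7} = v_{2} + v_{5}  ⇒ sig = [2:1,1]
  P = {6,8}:  v_{6} + v_{8} = v_{3} + v_{5}  ⇒ sig = [2:1,1]
  P = {1,3}:  v_{1} + v_{3} = v_{5} + 2·v_{6}  ⇒ sig = [2:1,2]
  P = {1,8}:  v_{1} + v_{8} = 2·v_{5} + v_{6}  ⇒ sig = [2:1,2]
  P = {1,2}:  v_{1} + v_{2} = 2·v_{7}  ⇒ sig = [2:2]
  P = {2,3,5}:  v_{2} + v_{3} + v_{5} = 0  ⇒ sig = [3:]
  P = {2,5,6}:  v_{2} + v_{5} + v_{6} = v_{7}  ⇒ sig = [3:1]
  P = {3,4,5}:  v_{3} + v_{4} + v_{5} = v_{8}  ⇒ sig = [3:1]
  P = {5,6,7}:  v_{5} + v_{6} + v_{7} = v_{1}  ⇒ sig = [3:1]

so the primitive-relation signature multiset is
[[2:], [2:1], [2:1], [2:1], [2:1,1], [2:1,1], [2:1,1], [2:1,2], [2:1,2], [2:2], [3:], [3:1], [3:1], [3:1]]


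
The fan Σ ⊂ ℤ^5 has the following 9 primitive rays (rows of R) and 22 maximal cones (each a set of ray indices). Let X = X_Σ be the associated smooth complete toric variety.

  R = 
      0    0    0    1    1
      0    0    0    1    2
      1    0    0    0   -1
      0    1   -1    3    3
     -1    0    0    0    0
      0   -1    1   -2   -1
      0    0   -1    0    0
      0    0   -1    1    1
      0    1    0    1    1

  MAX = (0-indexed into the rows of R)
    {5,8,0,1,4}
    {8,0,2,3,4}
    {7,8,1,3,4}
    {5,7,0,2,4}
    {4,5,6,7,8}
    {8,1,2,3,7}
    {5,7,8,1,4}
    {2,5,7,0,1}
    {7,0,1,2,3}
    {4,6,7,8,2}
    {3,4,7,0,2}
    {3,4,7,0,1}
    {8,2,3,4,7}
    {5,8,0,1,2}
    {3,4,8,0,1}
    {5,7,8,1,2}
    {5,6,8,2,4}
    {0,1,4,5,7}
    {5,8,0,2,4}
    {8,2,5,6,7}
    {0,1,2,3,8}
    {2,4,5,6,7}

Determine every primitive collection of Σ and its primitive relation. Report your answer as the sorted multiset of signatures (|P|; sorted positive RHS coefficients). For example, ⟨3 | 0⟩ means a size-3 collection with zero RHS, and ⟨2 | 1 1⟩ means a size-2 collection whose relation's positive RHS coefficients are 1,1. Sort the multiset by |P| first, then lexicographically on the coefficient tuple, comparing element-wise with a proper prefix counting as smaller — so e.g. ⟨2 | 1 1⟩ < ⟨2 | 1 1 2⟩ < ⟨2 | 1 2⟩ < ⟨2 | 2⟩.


Δ(Σ) — 9 vertices, 7 min non-faces:

  P = {0,6}:  v_{0} + v_{6} = v_{7}  →  sig = ⟨2 | 1⟩
  P = {3,5}:  v_{3} + v_{5} = v_{1}  →  sig = ⟨2 | 1⟩
  P = {1,6}:  v_{1} + v_{6} = v_{5} + 2·v_{7} + v_{8}  →  sig = ⟨2 | 1 1 2⟩
  P = {3,6}:  v_{3} + v_{6} = 2·v_{7} + v_{8}  →  sig = ⟨2 | 1 2⟩
  P = {0,7,8}:  v_{0} + v_{7} + v_{8} = v_{3}  →  sig = ⟨3 | 1⟩
  P = {1,2,4}:  v_{1} + v_{2} + v_{4} = v_{0}  →  sig = ⟨3 | 1⟩
  P = {2,4,5,7,8}:  v_{2} + v_{4} + v_{5} + v_{7} + v_{8} = 0  →  sig = ⟨5 | 0⟩

Signatures (|P|; sorted positive RHS coefficients), sorted:
    ⟨2 | 1⟩
    ⟨2 | 1⟩
    ⟨2 | 1 1 2⟩
    ⟨2 | 1 2⟩
    ⟨3 | 1⟩
    ⟨3 | 1⟩
    ⟨5 | 0⟩


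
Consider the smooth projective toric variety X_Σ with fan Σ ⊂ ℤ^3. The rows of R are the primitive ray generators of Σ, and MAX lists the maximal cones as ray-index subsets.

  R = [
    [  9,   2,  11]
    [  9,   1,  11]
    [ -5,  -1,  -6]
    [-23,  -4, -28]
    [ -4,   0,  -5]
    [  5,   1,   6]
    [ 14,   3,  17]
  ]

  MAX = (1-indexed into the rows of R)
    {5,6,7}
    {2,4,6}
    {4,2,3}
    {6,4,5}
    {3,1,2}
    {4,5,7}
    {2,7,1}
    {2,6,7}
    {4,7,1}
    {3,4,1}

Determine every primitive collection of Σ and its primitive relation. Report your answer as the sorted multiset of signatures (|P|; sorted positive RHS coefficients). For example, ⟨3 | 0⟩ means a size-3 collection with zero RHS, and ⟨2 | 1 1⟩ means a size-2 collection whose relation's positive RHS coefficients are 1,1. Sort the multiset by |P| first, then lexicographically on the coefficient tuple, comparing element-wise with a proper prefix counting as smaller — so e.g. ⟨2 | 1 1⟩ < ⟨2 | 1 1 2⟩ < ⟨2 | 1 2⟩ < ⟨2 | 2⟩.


9 minimal non-faces of Δ(Σ) (on 7 rays):

  {3,6}:  v_{3} + v_{6} = 0 ; sig = ⟨2 | 0⟩
  {1,6}:  v_{1} + v_{6} = v_{7} ; sig = ⟨2 | 1⟩
  {2,5}:  v_{2} + v_{5} = v_{6} ; sig = ⟨2 | 1⟩
  {3,7}:  v_{3} + v_{7} = v_{1} ; sig = ⟨2 | 1⟩
  {3,5}:  v_{3} + v_{5} = v_{4} + v_{7} ; sig = ⟨2 | 1 1⟩
  {1,5}:  v_{1} + v_{5} = v_{4} + 2·v_{7} ; sig = ⟨2 | 1 2⟩
  {2,4,7}:  v_{2} + v_{4} + v_{7} = 0 ; sig = ⟨3 | 0⟩
  {1,2,4}:  v_{1} + v_{2} + v_{4} = v_{3} ; sig = ⟨3 | 1⟩
  {4,6,7}:  v_{4} + v_{6} + v_{7} = v_{5} ; sig = ⟨3 | 1⟩

Hence PRS(X_Σ) =
{ ⟨2 | 0⟩,  ⟨2 | 1⟩ ×3,  ⟨2 | 1 1⟩,  ⟨2 | 1 2⟩,  ⟨3 | 0⟩,  ⟨3 | 1⟩ ×2 }


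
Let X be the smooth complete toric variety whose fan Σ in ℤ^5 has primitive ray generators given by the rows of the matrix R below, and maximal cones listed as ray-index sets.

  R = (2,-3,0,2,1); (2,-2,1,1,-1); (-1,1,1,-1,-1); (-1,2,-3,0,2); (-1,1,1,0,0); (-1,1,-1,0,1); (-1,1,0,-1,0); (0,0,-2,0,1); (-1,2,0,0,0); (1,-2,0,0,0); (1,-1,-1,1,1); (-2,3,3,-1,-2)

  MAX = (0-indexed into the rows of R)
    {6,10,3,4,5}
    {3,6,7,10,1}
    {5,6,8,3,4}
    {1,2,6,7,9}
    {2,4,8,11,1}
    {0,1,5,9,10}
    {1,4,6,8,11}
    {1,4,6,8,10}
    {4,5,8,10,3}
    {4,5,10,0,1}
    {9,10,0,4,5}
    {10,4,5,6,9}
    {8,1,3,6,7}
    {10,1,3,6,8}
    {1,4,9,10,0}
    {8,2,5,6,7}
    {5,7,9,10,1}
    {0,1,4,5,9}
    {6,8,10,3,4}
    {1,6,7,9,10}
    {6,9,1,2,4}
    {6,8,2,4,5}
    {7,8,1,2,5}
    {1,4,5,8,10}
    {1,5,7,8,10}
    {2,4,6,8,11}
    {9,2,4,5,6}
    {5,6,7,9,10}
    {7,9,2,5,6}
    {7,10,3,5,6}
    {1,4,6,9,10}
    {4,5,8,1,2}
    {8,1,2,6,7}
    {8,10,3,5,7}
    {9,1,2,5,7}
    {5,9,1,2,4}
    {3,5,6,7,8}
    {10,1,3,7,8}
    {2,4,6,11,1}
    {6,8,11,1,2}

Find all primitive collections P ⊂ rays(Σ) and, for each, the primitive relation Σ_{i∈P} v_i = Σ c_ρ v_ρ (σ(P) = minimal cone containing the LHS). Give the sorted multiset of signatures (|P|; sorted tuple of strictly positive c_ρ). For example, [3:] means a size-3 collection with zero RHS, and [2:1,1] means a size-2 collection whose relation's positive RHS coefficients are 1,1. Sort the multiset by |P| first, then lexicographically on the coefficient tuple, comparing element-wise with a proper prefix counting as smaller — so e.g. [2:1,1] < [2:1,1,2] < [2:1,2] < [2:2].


Σ has 23 primitive collections:

  {2,10}:  v_{2} + v_{10} = 0  so sig = [2:]
  {8,9}:  v_{8} + v_{9} = 0  so sig = [2:]
  {4,7}:  v_{4} + v_{7} = v_{5}  so sig = [2:1]
  {7,11}:  v_{7} + v_{11} = v_{2} + v_{8}  so sig = [2:1,1]
  {0,6}:  v_{0} + v_{6} = v_{4} + v_{9} + v_{10}  so sig = [2:1,1,1]
  {2,3}:  v_{2} + v_{3} = v_{6} + v_{7} + v_{8}  so sig = [2:1,1,1]
  {3,9}:  v_{3} + v_{9} = v_{6} + v_{7} + v_{10}  so sig = [2:1,1,1]
  {5,11}:  v_{5} + v_{11} = v_{2} + v_{4} + v_{8}  so sig = [2:1,1,1]
  {0,2}:  v_{0} + v_{2} = v_{1} + v_{4} + v_{5} + v_{9}  so sig = [2:1,1,1,1]
  {0,8}:  v_{0} + v_{8} = v_{1} + v_{4} + v_{5} + v_{10}  so sig = [2:1,1,1,1]
  {9,11}:  v_{9} + v_{11} = v_{1} + v_{2} + v_{4} + v_{6}  so sig = [2:1,1,1,1]
  {10,11}:  v_{10} + v_{11} = v_{1} + v_{4} + v_{6} + v_{8}  so sig = [2:1,1,1,1]
  {0,7}:  v_{0} + v_{7} = v_{1} + 2·v_{5} + v_{9} + v_{10}  so sig = [2:1,1,1,2]
  {0,3}:  v_{0} + v_{3} = v_{5} + 2·v_{10}  so sig = [2:1,2]
  {0,11}:  v_{0} + v_{11} = v_{1} + 2·v_{4}  so sig = [2:1,2]
  {3,11}:  v_{3} + v_{11} = v_{6} + 2·v_{8}  so sig = [2:1,2]
  {1,5,6}:  v_{1} + v_{5} + v_{6} = 0  so sig = [3:]
  {1,3,4}:  v_{1} + v_{3} + v_{4} = v_{8} + v_{10}  so sig = [3:1,1]
  {1,3,5}:  v_{1} + v_{3} + v_{5} = v_{7} + v_{8} + v_{10}  so sig = [3:1,1,1]
  {6,7,8,10}:  v_{6} + v_{7} + v_{8} + v_{10} = v_{3}  so sig = [4:1]
  {5,6,8,10}:  v_{5} + v_{6} + v_{8} + v_{10} = v_{3} + v_{4}  so sig = [4:1,1]
  {1,2,4,6,8}:  v_{1} + v_{2} + v_{4} + v_{6} + v_{8} = v_{11}  so sig = [5:1]
  {1,4,5,9,10}:  v_{1} + v_{4} + v_{5} + v_{9} + v_{10} = v_{0}  so sig = [5:1]

Signatures (|P|; sorted positive RHS coefficients), sorted:
    |P|=2: 16 collections, coeffs (), (), (1), (1,1), (1,1,1), (1,1,1), (1,1,1), (1,1,1), (1,1,1,1), (1,1,1,1), (1,1,1,1), (1,1,1,1), (1,1,1,2), (1,2), (1,2), (1,2)
    |P|=3: 3 collections, coeffs (), (1,1), (1,1,1)
    |P|=4: 2 collections, coeffs (1), (1,1)
    |P|=5: 2 collections, coeffs (1), (1)


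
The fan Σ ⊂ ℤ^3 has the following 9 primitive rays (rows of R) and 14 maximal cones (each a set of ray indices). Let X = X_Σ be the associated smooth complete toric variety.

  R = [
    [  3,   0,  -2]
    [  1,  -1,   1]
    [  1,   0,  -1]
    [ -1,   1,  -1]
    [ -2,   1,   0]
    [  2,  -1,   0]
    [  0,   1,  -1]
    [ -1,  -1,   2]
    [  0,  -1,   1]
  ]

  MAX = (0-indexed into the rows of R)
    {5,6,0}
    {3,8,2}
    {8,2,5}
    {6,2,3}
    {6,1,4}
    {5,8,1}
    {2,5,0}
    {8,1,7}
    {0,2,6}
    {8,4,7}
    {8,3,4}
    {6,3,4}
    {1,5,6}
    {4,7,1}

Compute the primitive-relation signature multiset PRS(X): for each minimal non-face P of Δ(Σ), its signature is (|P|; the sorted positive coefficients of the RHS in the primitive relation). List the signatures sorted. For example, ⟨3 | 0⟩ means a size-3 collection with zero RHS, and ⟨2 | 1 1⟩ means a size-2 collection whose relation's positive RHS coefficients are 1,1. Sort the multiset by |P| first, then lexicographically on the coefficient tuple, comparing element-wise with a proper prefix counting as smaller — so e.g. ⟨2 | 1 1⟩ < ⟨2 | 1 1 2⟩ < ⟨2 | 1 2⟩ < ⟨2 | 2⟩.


Primitive collections (17):

  P = {1,3}:  v_{1} + v_{3} = 0 ; sig = ⟨2 | 0⟩
  P = {4,5}:  v_{4} + v_{5} = 0 ; sig = ⟨2 | 0⟩
  P = {6,8}:  v_{6} + v_{8} = 0 ; sig = ⟨2 | 0⟩
  P = {0,7}:  v_{0} + v_{7} = v_{5} ; sig = ⟨2 | 1⟩
  P = {1,2}:  v_{1} + v_{2} = v_{5} ; sig = ⟨2 | 1⟩
  P = {2,4}:  v_{2} + v_{4} = v_{3} ; sig = ⟨2 | 1⟩
  P = {2,7}:  v_{2} + v_{7} = v_{8} ; sig = ⟨2 | 1⟩
  P = {3,5}:  v_{3} + v_{5} = v_{2} ; sig = ⟨2 | 1⟩
  P = {0,4}:  v_{0} + v_{4} = v_{2} + v_{6} ; sig = ⟨2 | 1 1⟩
  P = {0,8}:  v_{0} + v_{8} = v_{2} + v_{5} ; sig = ⟨2 | 1 1⟩
  P = {3,7}:  v_{3} + v_{7} = v_{4} + v_{8} ; sig = ⟨2 | 1 1⟩
  P = {5,7}:  v_{5} + v_{7} = v_{1} + v_{8} ; sig = ⟨2 | 1 1⟩
  P = {6,7}:  v_{6} + v_{7} = v_{1} + v_{4} ; sig = ⟨2 | 1 1⟩
  P = {0,1}:  v_{0} + v_{1} = 2·v_{5} + v_{6} ; sig = ⟨2 | 1 2⟩
  P = {0,3}:  v_{0} + v_{3} = 2·v_{2} + v_{6} ; sig = ⟨2 | 1 2⟩
  P = {1,4,8}:  v_{1} + v_{4} + v_{8} = v_{7} ; sig = ⟨3 | 1⟩
  P = {2,5,6}:  v_{2} + v_{5} + v_{6} = v_{0} ; sig = ⟨3 | 1⟩

so the primitive-relation signature multiset is
    ⟨2 | 0⟩
    ⟨2 | 0⟩
    ⟨2 | 0⟩
    ⟨2 | 1⟩
    ⟨2 | 1⟩
    ⟨2 | 1⟩
    ⟨2 | 1⟩
    ⟨2 | 1⟩
    ⟨2 | 1 1⟩
    ⟨2 | 1 1⟩
    ⟨2 | 1 1⟩
    ⟨2 | 1 1⟩
    ⟨2 | 1 1⟩
    ⟨2 | 1 2⟩
    ⟨2 | 1 2⟩
    ⟨3 | 1⟩
    ⟨3 | 1⟩
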